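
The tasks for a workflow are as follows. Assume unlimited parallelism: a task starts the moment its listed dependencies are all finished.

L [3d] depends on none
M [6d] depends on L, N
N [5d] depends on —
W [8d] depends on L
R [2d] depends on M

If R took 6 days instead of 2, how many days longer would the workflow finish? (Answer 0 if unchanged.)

Baseline: N→M→R = 5+6+2 = 13 → 13 days.
R lies on that path, so at 6 days the path becomes 17 days.
The critical path is still N→M→R; finish is now 17 days.
Change in finish: 17 − 13 = +4 days.

4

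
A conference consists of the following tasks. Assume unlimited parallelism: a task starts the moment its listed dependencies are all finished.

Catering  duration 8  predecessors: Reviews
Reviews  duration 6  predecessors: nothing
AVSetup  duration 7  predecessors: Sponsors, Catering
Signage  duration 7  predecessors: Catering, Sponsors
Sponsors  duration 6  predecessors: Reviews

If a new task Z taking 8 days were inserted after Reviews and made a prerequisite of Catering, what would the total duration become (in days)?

29

Originally the project takes 21 days.
With Z inserted, Catering now waits for max(Reviews, Z).
New critical path: Reviews→Z→Catering→AVSetup = 6+8+8+7 = 29 ⇒ 29 days.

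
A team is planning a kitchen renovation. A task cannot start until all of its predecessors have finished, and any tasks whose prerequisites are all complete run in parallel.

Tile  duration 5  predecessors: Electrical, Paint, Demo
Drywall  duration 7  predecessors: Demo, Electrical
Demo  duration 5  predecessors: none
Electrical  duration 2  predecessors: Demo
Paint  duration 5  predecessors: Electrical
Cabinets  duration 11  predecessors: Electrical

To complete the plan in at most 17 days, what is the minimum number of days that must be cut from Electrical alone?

Current finish: 18 days; target: 17.
Electrical is on every critical path, so each day cut from Electrical cuts the finish by one (this holds down to a finish of 17).
Need 18 − 17 = 1 day off Electrical → Electrical becomes 1 day, finish becomes 17.

1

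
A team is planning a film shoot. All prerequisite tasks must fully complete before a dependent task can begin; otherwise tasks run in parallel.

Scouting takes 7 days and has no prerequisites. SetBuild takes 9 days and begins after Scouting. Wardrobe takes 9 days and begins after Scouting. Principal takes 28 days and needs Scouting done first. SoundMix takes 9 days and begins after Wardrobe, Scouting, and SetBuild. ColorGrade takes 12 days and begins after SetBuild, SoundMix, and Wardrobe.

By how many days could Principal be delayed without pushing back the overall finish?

2

Scouting→SetBuild→SoundMix→ColorGrade = 7+9+9+12 = 37 sets the makespan at 37 days.
Principal finishes as early as 35 and must finish by 37.
Float = 37 − 35 = 2.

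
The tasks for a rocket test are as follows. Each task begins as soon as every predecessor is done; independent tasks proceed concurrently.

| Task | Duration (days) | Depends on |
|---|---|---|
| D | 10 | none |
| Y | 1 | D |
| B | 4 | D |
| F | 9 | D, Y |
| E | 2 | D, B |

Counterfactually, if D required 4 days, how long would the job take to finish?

Critical path before the change: D→Y→F = 10+1+9 = 20 giving 20 days.
D is on the critical path; changing it to 4 makes that path 14 days.
That remains the longest chain; total 14 days.

14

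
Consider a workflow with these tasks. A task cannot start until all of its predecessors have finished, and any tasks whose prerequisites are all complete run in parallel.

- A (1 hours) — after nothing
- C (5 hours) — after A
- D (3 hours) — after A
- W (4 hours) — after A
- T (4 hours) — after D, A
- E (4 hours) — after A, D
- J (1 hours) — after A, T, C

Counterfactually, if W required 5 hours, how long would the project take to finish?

Baseline: A→D→T→J = 1+3+4+1 = 9 → 9 hours.
W has 4 hours of float (longest path through it is 5).
The critical path is still A→D→T→J; finish is now 9 hours.

9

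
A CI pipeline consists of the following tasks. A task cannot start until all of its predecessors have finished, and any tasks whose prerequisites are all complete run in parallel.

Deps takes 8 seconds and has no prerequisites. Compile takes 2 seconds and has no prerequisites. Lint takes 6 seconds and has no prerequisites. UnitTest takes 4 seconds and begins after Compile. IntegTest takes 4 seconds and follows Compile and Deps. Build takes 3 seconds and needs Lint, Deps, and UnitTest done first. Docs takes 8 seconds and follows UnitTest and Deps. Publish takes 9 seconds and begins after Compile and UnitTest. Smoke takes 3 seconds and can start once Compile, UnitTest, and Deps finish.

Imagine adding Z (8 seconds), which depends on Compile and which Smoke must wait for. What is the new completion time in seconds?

Originally the project takes 16 seconds.
With Z inserted, Smoke now waits for max(Compile, UnitTest, Deps, Z).
New critical path: Deps→Docs = 8+8 = 16 ⇒ 16 seconds.

16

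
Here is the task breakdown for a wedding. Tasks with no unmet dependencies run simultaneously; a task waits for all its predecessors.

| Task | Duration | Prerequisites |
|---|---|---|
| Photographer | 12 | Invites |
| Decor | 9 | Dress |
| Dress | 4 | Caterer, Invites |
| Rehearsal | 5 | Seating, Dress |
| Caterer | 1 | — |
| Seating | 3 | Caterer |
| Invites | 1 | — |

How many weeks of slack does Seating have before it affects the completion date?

5

The longest chain is Caterer→Dress→Decor = 1+4+9 = 14; overall finish 14 weeks.
Seating finishes as early as 4 and must finish by 9.
So Seating can slip 9 − 4 = 5 weeks.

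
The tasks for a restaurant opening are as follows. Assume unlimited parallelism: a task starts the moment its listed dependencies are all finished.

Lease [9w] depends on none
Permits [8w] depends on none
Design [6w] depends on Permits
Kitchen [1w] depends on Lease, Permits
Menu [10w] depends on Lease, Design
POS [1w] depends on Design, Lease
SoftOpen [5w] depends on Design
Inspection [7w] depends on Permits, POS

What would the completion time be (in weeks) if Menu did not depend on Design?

With the dependency in place, Permits→Design→Menu = 8+6+10 = 24 sets the finish at 24 weeks.
Without Design→Menu, Menu's earliest start moves from 14 to 9.
After: Permits→Design→POS→Inspection = 8+6+1+7 = 22 → 22 weeks.

22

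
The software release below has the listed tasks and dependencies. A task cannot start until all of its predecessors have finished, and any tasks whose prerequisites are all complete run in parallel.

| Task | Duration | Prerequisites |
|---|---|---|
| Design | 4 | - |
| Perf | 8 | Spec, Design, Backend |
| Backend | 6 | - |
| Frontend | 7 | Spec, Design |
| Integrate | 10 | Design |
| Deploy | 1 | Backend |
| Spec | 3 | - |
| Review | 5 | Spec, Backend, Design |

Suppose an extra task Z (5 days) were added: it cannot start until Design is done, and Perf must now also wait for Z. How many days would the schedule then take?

17

Originally the schedule takes 14 days.
With Z inserted, Perf now waits for max(Spec, Design, Backend, Z).
New critical path: Design→Z→Perf = 4+5+8 = 17 ⇒ 17 days.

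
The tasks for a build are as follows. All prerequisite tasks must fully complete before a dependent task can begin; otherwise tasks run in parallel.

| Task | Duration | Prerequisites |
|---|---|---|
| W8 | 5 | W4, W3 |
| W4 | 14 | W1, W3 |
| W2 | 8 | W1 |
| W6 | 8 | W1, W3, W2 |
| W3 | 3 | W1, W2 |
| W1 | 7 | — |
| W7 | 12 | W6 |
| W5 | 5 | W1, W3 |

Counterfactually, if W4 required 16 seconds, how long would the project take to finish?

As given, the longest chain is W1→W2→W3→W6→W7 = 7+8+3+8+12 = 38, so the finish is 38 seconds.
W4 has 1 second of float (longest path through it is 37).
New critical path: W1→W2→W3→W4→W8 = 7+8+3+16+5 = 39 ⇒ 39 seconds.

39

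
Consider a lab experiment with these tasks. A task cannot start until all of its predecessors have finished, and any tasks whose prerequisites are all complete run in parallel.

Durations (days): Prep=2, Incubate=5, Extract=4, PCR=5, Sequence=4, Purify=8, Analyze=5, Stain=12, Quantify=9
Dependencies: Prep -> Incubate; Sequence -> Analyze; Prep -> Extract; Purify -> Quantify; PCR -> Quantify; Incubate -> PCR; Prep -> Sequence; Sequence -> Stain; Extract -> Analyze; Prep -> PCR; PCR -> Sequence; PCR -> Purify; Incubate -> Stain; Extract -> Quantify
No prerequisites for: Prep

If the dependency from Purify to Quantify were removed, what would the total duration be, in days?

Original critical path: Prep→Incubate→PCR→Purify→Quantify = 2+5+5+8+9 = 29 ⇒ 29 days.
Without Purify→Quantify, Quantify's earliest start moves from 20 to 12.
After: Prep→Incubate→PCR→Sequence→Stain = 2+5+5+4+12 = 28 → 28 days.

28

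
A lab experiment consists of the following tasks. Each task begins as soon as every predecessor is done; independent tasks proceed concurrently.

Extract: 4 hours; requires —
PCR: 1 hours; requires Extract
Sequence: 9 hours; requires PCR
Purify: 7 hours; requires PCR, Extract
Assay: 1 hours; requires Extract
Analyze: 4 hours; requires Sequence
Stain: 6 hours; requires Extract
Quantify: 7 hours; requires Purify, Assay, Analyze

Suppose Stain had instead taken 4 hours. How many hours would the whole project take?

25

As given, the longest chain is Extract→PCR→Sequence→Analyze→Quantify = 4+1+9+4+7 = 25, so the finish is 25 hours.
The longest path through Stain is only 10 hours, so Stain has float 15.
No other chain overtakes it, so the finish is 25 hours.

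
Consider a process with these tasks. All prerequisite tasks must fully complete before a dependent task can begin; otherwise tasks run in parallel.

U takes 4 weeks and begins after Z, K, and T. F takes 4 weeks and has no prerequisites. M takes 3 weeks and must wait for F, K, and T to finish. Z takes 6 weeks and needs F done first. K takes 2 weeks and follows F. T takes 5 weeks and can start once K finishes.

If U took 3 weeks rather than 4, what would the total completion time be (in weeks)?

The binding path is F→K→T→U = 4+2+5+4 = 15; finish at 15 weeks.
U is on the critical path; changing it to 3 makes that path 14 weeks.
New critical path: F→K→T→M = 4+2+5+3 = 14 ⇒ 14 weeks.

14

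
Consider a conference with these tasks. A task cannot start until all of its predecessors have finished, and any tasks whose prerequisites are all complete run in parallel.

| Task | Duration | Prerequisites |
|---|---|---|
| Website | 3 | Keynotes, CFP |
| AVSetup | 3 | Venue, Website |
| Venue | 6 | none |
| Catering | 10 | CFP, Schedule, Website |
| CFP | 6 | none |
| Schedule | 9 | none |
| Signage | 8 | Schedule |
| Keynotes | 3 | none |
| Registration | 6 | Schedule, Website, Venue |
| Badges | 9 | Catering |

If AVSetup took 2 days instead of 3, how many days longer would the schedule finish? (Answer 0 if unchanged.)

As given, the longest chain is CFP→Website→Catering→Badges = 6+3+10+9 = 28, so the finish is 28 days.
AVSetup has 16 days of float (longest path through it is 12).
No other chain overtakes it, so the finish is 28 days.
Change in finish: 28 − 28 = +0 days.

0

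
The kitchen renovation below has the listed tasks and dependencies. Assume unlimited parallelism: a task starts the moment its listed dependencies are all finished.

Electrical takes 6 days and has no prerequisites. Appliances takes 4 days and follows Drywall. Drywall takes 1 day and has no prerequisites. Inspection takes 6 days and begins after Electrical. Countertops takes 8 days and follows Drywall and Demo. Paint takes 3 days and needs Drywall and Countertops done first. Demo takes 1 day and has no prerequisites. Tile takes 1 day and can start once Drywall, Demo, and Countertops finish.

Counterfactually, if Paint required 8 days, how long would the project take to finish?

The binding path is Demo→Countertops→Paint = 1+8+3 = 12; finish at 12 days.
Paint is on the critical path; changing it to 8 makes that path 17 days.
No other chain overtakes it, so the finish is 17 days.

17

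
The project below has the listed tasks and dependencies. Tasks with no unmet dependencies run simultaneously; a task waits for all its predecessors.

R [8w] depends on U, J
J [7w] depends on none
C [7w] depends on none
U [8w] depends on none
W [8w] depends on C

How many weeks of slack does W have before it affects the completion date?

1

Critical path: U→R = 8+8 = 16, so the finish is 16 weeks.
W finishes as early as 15 and must finish by 16.
Slack of W = 8 − 7 = 1 week.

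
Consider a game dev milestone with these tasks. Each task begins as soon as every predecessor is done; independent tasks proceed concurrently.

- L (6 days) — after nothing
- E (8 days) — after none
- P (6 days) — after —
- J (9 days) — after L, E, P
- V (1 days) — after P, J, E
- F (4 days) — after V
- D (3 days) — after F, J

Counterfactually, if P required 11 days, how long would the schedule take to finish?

28

Actual critical path: E→J→V→F→D = 8+9+1+4+3 = 25 ⇒ 25 days.
P is off the critical path — its longest chain is 23 days, giving 2 of slack.
New critical path: P→J→V→F→D = 11+9+1+4+3 = 28 ⇒ 28 days.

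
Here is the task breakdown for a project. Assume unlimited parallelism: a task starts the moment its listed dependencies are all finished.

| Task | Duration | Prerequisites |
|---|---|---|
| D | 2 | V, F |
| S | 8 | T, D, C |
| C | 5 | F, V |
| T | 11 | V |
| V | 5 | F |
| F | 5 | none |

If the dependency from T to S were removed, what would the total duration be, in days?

With the dependency in place, F→V→T→S = 5+5+11+8 = 29 sets the finish at 29 days.
Without T→S, S's earliest start moves from 21 to 15.
New critical path: F→V→C→S = 5+5+5+8 = 23 ⇒ 23 days.

23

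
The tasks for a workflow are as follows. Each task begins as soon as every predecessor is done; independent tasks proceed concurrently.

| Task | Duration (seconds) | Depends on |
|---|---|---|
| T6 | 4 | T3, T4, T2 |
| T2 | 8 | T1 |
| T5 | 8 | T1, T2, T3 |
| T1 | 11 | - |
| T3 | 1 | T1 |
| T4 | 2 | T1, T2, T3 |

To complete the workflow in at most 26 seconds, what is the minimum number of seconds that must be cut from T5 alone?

1

Current finish: 27 seconds; target: 26.
T5 is on every critical path, so each second cut from T5 cuts the finish by one (this holds down to a finish of 25).
Need 27 − 26 = 1 second off T5 → T5 becomes 7 seconds, finish becomes 26.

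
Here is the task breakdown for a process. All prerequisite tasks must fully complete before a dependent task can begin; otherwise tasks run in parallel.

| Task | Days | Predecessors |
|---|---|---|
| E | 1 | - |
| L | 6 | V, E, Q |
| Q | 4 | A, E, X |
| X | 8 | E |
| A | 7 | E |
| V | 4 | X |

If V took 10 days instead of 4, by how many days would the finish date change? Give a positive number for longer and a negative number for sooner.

As given, the longest chain is E→X→V→L = 1+8+4+6 = 19, so the finish is 19 days.
V lies on that path, so at 10 days the path becomes 25 days.
That remains the longest chain; total 25 days.
Change in finish: 25 − 19 = +6 days.

6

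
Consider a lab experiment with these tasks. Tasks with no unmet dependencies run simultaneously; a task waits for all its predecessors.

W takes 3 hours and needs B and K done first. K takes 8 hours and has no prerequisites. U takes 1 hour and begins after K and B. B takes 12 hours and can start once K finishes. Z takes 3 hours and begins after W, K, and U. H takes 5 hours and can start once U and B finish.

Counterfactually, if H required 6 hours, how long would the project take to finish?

The binding path is K→B→U→H = 8+12+1+5 = 26; finish at 26 hours.
Since H is critical, the +1 change carries straight to that chain (now 27 hours).
The critical path is still K→B→U→H; finish is now 27 hours.

27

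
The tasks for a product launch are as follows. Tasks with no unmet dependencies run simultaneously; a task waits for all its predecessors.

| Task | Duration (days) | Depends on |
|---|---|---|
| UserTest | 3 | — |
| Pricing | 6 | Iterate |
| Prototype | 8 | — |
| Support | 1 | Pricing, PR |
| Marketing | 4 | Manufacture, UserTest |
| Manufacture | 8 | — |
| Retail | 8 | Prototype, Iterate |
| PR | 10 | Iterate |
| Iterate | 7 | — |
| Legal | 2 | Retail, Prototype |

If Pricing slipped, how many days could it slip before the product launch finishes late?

4

The longest chain is Prototype→Retail→Legal = 8+8+2 = 18; overall finish 18 days.
Longest path through Pricing: 14 days (earliest finish 13, latest finish 17).
Slack of Pricing = 11 − 7 = 4 days.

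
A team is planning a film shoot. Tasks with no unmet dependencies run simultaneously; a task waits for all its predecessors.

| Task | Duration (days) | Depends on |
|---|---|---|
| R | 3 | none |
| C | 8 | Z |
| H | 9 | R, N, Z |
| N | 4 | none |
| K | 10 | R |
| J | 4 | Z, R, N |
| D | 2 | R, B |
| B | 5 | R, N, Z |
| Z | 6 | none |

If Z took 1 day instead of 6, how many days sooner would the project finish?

Critical path before the change: Z→H = 6+9 = 15 giving 15 days.
Z is on the critical path; changing it to 1 makes that path 10 days.
The binding chain switches to N→H = 4+9 = 13; finish 13 days.
Change in finish: 13 − 15 = -2 days.

2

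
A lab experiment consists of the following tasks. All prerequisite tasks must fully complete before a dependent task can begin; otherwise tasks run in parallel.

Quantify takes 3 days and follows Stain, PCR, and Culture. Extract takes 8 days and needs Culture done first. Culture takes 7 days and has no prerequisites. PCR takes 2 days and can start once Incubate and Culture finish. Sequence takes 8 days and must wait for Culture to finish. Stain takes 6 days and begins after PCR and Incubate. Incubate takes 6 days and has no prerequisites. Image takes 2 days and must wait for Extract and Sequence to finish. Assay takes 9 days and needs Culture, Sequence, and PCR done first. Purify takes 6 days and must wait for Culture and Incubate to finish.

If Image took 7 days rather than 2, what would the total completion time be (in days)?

Actual critical path: Culture→Sequence→Assay = 7+8+9 = 24 ⇒ 24 days.
The longest path through Image is only 17 days, so Image has float 7.
No other chain overtakes it, so the finish is 24 days.

24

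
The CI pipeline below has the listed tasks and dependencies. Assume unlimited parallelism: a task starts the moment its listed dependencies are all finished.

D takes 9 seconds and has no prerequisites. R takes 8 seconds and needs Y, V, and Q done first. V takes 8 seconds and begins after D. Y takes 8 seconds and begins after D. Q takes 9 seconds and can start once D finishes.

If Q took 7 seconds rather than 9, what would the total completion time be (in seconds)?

25

As given, the longest chain is D→Q→R = 9+9+8 = 26, so the finish is 26 seconds.
Q is on the critical path; changing it to 7 makes that path 24 seconds.
The binding chain switches to D→V→R = 9+8+8 = 25; finish 25 seconds.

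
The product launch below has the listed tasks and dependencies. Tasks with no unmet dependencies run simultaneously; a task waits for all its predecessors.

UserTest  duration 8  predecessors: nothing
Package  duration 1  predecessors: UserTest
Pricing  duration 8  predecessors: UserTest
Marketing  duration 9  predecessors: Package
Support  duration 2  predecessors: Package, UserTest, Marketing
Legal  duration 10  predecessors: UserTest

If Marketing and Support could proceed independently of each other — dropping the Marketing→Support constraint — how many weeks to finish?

With the dependency in place, UserTest→Package→Marketing→Support = 8+1+9+2 = 20 sets the finish at 20 weeks.
Without Marketing→Support, Support's earliest start moves from 18 to 9.
After: UserTest→Package→Marketing = 8+1+9 = 18 → 18 weeks.

18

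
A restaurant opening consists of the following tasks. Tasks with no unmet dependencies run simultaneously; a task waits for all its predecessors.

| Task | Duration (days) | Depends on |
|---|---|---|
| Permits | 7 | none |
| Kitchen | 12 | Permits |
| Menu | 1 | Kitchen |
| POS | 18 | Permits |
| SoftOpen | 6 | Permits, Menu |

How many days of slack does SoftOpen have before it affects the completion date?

Permits→Kitchen→Menu→SoftOpen = 7+12+1+6 = 26 sets the makespan at 26 days.
The longest chain containing SoftOpen totals 26 days.
Slack of SoftOpen = 20 − 20 = 0 days.

0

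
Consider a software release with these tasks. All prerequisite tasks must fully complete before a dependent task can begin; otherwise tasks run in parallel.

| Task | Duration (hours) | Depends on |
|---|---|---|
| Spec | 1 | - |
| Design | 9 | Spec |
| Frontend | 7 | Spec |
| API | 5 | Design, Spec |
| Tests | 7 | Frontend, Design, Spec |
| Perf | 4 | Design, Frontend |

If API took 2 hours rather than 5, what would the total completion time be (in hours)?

Critical path before the change: Spec→Design→Tests = 1+9+7 = 17 giving 17 hours.
API has 2 hours of float (longest path through it is 15).
The critical path is still Spec→Design→Tests; finish is now 17 hours.

17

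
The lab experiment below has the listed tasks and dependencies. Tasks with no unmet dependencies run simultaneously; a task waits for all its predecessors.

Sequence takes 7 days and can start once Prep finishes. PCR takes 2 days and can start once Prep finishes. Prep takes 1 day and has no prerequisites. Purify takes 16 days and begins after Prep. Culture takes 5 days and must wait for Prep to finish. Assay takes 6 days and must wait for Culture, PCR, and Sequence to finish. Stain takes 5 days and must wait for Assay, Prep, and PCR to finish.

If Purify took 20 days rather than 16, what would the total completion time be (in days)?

Critical path before the change: Prep→Sequence→Assay→Stain = 1+7+6+5 = 19 giving 19 days.
The longest path through Purify is only 17 days, so Purify has float 2.
The binding chain switches to Prep→Purify = 1+20 = 21; finish 21 days.

21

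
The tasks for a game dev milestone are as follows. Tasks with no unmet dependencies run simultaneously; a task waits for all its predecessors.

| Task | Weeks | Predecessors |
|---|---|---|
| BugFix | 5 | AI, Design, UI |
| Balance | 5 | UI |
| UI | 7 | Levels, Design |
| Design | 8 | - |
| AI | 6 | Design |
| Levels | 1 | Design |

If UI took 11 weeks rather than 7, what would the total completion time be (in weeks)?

As given, the longest chain is Design→Levels→UI→Balance = 8+1+7+5 = 21, so the finish is 21 weeks.
UI lies on that path, so at 11 weeks the path becomes 25 weeks.
The critical path is still Design→Levels→UI→Balance; finish is now 25 weeks.

25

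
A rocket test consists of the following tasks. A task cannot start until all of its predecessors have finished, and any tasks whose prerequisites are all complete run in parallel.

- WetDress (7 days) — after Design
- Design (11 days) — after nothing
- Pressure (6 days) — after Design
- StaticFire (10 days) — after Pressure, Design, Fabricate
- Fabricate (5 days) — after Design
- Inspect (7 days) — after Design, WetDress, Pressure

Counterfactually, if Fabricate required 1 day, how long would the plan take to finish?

Critical path before the change: Design→Pressure→StaticFire = 11+6+10 = 27 giving 27 days.
Fabricate is off the critical path — its longest chain is 26 days, giving 1 of slack.
That remains the longest chain; total 27 days.

27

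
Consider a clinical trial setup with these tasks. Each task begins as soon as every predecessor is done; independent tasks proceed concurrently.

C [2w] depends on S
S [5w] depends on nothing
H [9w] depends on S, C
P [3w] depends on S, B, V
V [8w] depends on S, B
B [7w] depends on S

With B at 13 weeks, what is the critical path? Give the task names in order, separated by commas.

S, B, V, P

The binding path is S→B→V→P = 5+7+8+3 = 23; finish at 23 weeks.
B lies on that path, so at 13 weeks the path becomes 29 weeks.
That remains the longest chain; total 29 weeks.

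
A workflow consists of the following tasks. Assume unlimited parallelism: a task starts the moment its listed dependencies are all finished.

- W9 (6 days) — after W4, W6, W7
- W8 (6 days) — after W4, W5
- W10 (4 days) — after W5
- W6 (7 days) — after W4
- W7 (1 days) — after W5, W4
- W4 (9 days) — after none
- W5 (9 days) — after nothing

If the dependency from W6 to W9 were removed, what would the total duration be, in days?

Before: longest chain W4→W6→W9 = 9+7+6 = 22, finish 22.
Without W6→W9, W9's earliest start moves from 16 to 10.
New critical path: W4→W6 = 9+7 = 16 ⇒ 16 days.

16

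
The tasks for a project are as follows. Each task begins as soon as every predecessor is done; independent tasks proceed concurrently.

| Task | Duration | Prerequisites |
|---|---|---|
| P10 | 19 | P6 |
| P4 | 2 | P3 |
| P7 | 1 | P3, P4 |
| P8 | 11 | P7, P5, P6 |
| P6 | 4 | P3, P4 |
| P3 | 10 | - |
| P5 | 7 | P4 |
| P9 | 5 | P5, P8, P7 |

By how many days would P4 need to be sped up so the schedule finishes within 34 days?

Current finish: 35 days; target: 34.
P4 is on every critical path, so each day cut from P4 cuts the finish by one (this holds down to a finish of 34).
Need 35 − 34 = 1 day off P4 → P4 becomes 1 day, finish becomes 34.

1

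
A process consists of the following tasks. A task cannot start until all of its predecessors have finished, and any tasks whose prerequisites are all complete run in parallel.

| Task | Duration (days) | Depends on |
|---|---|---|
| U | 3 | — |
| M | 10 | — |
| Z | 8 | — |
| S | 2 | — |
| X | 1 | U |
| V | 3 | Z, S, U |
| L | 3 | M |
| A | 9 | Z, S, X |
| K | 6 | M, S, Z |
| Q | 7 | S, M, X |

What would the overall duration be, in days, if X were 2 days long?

Baseline: M→Q = 10+7 = 17 → 17 days.
X is off the critical path — its longest chain is 13 days, giving 4 of slack.
No other chain overtakes it, so the finish is 17 days.

17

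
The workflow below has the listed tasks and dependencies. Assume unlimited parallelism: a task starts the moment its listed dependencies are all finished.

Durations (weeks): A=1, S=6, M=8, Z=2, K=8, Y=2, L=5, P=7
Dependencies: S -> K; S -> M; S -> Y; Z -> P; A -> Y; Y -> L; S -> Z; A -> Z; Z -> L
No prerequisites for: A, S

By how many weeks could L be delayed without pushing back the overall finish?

Critical path: S→Z→P = 6+2+7 = 15, so the finish is 15 weeks.
Longest path through L: 13 weeks (earliest finish 13, latest finish 15).
Float = 15 − 13 = 2.

2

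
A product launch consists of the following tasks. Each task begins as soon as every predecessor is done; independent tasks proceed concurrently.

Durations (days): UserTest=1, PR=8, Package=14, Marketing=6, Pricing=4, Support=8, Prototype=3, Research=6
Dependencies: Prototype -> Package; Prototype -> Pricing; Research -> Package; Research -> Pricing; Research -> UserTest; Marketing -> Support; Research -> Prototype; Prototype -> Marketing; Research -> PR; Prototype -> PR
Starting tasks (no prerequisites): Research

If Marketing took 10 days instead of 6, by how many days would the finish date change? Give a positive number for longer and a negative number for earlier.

4

Actual critical path: Research→Prototype→Marketing→Support = 6+3+6+8 = 23 ⇒ 23 days.
Since Marketing is critical, the +4 change carries straight to that chain (now 27 days).
The critical path is still Research→Prototype→Marketing→Support; finish is now 27 days.
Change in finish: 27 − 23 = +4 days.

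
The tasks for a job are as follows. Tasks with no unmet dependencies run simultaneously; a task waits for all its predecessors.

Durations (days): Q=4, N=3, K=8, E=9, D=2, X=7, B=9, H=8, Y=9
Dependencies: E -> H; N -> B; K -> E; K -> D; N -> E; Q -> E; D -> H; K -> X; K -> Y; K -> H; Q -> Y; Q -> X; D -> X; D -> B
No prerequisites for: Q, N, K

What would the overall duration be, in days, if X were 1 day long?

25

As given, the longest chain is K→E→H = 8+9+8 = 25, so the finish is 25 days.
The longest path through X is only 17 days, so X has float 8.
That remains the longest chain; total 25 days.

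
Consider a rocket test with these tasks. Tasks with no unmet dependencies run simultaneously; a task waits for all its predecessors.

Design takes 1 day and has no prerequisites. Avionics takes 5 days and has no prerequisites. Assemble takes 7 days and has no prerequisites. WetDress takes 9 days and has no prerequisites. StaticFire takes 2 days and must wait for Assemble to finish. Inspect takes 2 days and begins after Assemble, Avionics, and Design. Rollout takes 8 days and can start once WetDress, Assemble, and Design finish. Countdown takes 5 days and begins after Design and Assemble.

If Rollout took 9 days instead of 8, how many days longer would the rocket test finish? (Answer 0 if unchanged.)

Baseline: WetDress→Rollout = 9+8 = 17 → 17 days.
Rollout is on the critical path; changing it to 9 makes that path 18 days.
No other chain overtakes it, so the finish is 18 days.
Change in finish: 18 − 17 = +1 days.

1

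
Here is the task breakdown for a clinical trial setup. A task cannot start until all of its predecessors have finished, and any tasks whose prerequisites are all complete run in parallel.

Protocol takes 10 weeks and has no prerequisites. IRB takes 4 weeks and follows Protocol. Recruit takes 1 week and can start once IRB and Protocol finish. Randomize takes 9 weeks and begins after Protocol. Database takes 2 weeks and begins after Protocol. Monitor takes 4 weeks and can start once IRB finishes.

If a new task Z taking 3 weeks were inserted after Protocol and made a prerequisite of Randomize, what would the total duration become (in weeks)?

Originally the schedule takes 19 weeks.
With Z inserted, Randomize now waits for max(Protocol, Z).
New critical path: Protocol→Z→Randomize = 10+3+9 = 22 ⇒ 22 weeks.

22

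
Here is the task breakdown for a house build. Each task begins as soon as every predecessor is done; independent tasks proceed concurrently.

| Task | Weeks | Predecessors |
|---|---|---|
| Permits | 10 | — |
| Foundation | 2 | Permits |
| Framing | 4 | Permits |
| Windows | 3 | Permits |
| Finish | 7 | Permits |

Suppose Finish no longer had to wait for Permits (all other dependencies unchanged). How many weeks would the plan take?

Before: longest chain Permits→Finish = 10+7 = 17, finish 17.
Without Permits→Finish, Finish's earliest start moves from 10 to 0.
The longest chain is now Permits→Framing = 10+4 = 14, so the plan takes 14 weeks.

14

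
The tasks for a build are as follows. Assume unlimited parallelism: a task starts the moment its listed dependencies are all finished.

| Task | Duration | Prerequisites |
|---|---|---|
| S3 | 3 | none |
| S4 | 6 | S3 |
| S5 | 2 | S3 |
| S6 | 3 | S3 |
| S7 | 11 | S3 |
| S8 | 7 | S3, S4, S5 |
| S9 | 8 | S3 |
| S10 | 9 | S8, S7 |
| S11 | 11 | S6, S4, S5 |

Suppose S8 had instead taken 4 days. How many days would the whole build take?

Actual critical path: S3→S4→S8→S10 = 3+6+7+9 = 25 ⇒ 25 days.
S8 is on the critical path; changing it to 4 makes that path 22 days.
The binding chain switches to S3→S7→S10 = 3+11+9 = 23; finish 23 days.

23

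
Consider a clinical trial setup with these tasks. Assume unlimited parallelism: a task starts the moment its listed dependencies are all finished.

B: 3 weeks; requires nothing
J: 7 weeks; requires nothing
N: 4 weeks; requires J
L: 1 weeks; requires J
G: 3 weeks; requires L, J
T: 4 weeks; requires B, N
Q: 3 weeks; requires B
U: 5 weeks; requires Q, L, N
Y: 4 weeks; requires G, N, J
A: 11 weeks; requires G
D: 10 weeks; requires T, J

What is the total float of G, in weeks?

J→N→T→D = 7+4+4+10 = 25 sets the makespan at 25 weeks.
G finishes as early as 11 and must finish by 14.
So G can slip 14 − 11 = 3 weeks.

3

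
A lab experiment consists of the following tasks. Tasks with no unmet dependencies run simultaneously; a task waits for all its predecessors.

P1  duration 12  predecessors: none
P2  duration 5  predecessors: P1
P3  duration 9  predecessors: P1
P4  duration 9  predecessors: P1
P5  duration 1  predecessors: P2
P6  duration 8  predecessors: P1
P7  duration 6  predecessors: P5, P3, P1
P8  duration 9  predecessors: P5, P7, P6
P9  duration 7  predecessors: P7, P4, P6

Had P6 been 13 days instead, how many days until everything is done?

36

As given, the longest chain is P1→P3→P7→P8 = 12+9+6+9 = 36, so the finish is 36 days.
P6 has 7 days of float (longest path through it is 29).
That remains the longest chain; total 36 days.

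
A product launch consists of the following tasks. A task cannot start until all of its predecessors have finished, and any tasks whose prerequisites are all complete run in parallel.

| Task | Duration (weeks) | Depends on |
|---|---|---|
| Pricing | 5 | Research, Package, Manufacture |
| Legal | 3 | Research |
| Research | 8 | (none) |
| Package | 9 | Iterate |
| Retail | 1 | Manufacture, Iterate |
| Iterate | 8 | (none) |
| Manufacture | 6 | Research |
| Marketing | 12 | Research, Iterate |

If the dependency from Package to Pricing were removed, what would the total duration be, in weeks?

With the dependency in place, Iterate→Package→Pricing = 8+9+5 = 22 sets the finish at 22 weeks.
Without Package→Pricing, Pricing's earliest start moves from 17 to 14.
The longest chain is now Research→Marketing = 8+12 = 20, so the project takes 20 weeks.

20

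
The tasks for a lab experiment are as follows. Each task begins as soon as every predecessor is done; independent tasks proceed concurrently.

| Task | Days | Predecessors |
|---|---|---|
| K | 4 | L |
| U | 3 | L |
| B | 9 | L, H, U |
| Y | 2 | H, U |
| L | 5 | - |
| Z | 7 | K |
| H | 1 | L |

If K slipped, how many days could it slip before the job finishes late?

1

The longest chain is L→U→B = 5+3+9 = 17; overall finish 17 days.
K finishes as early as 9 and must finish by 10.
Slack of K = 6 − 5 = 1 day.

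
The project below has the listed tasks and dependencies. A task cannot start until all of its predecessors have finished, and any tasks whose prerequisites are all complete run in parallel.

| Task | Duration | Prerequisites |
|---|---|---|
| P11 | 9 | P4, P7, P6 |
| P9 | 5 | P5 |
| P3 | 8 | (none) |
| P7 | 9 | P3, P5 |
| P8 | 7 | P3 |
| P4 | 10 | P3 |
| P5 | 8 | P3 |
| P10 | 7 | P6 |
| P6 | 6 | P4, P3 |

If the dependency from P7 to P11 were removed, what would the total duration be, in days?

33

Original critical path: P3→P5→P7→P11 = 8+8+9+9 = 34 ⇒ 34 days.
Without P7→P11, P11's earliest start moves from 25 to 24.
After: P3→P4→P6→P11 = 8+10+6+9 = 33 → 33 days.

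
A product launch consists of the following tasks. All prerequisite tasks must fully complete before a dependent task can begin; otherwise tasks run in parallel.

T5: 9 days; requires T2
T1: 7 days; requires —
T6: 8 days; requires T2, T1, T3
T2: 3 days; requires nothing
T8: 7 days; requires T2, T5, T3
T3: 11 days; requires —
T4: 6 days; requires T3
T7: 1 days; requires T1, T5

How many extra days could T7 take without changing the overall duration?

The longest chain is T2→T5→T8 = 3+9+7 = 19; overall finish 19 days.
Longest path through T7: 13 days (earliest finish 13, latest finish 19).
So T7 can slip 19 − 13 = 6 days.

6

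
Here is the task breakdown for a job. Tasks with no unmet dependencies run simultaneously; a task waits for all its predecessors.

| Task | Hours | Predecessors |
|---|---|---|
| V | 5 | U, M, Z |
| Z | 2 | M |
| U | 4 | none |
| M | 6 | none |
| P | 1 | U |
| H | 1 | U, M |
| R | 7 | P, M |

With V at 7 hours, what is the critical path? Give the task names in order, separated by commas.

M, Z, V

The binding path is M→Z→V = 6+2+5 = 13; finish at 13 hours.
Since V is critical, the +2 change carries straight to that chain (now 15 hours).
No other chain overtakes it, so the finish is 15 hours.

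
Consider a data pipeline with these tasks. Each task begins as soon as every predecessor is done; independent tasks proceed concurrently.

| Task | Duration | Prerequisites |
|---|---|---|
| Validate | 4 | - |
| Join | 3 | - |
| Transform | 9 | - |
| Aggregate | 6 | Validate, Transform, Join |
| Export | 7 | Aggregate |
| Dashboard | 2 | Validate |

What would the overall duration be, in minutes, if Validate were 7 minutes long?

22

Baseline: Transform→Aggregate→Export = 9+6+7 = 22 → 22 minutes.
Validate has 5 minutes of float (longest path through it is 17).
No other chain overtakes it, so the finish is 22 minutes.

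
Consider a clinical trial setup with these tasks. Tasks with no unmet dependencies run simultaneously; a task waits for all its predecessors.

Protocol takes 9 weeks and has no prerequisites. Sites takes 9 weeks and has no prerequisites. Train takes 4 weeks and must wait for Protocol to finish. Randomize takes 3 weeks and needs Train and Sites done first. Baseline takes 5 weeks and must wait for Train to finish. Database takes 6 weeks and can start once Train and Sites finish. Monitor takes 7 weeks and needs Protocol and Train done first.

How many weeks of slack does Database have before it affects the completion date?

1

The longest chain is Protocol→Train→Monitor = 9+4+7 = 20; overall finish 20 weeks.
Longest path through Database: 19 weeks (earliest finish 19, latest finish 20).
Float = 20 − 19 = 1.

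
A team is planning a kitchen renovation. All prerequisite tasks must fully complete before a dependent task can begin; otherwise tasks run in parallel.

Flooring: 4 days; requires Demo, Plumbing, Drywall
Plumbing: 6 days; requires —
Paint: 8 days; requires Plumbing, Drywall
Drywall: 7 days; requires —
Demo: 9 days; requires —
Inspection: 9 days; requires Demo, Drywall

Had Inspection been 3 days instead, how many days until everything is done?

15

Actual critical path: Demo→Inspection = 9+9 = 18 ⇒ 18 days.
Since Inspection is critical, the -6 change carries straight to that chain (now 12 days).
Now Drywall→Paint = 7+8 = 15 is longest, so the finish becomes 15 days.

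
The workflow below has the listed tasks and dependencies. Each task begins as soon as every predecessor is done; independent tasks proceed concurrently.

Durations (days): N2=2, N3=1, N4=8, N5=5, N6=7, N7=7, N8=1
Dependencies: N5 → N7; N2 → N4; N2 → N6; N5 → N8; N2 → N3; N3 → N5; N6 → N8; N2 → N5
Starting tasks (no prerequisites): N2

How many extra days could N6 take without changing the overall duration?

Critical path: N2→N3→N5→N7 = 2+1+5+7 = 15, so the finish is 15 days.
The longest chain containing N6 totals 10 days.
Float = 15 − 10 = 5.

5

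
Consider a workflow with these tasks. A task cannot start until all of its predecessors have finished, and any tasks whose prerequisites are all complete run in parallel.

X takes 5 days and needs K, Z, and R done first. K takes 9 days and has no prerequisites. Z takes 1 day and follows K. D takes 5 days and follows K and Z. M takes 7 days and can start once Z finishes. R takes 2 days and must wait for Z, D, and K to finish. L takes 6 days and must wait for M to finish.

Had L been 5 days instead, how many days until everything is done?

Actual critical path: K→Z→M→L = 9+1+7+6 = 23 ⇒ 23 days.
L is on the critical path; changing it to 5 makes that path 22 days.
Now K→Z→D→R→X = 9+1+5+2+5 = 22 is longest, so the finish becomes 22 days.

22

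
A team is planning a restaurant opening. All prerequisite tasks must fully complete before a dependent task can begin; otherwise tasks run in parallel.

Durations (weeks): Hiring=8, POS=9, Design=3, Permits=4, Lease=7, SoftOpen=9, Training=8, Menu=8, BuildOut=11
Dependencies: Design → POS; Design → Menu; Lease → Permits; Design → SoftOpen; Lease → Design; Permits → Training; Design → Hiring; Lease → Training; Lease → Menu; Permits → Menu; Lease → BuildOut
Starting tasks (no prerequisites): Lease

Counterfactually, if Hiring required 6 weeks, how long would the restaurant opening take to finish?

Critical path before the change: Lease→Permits→Menu = 7+4+8 = 19 giving 19 weeks.
The longest path through Hiring is only 18 weeks, so Hiring has float 1.
No other chain overtakes it, so the finish is 19 weeks.

19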